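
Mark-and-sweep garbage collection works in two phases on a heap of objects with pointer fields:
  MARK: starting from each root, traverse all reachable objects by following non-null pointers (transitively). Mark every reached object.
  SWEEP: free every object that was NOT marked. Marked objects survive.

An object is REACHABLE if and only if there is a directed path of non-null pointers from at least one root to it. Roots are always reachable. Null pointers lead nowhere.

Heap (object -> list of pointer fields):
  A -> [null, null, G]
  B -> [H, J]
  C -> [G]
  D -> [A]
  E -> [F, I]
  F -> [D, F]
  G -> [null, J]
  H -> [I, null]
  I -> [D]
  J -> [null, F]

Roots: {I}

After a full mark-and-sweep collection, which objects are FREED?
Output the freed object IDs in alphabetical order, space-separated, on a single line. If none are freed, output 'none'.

Answer: B C E H

Derivation:
Roots: I
Mark I: refs=D, marked=I
Mark D: refs=A, marked=D I
Mark A: refs=null null G, marked=A D I
Mark G: refs=null J, marked=A D G I
Mark J: refs=null F, marked=A D G I J
Mark F: refs=D F, marked=A D F G I J
Unmarked (collected): B C E H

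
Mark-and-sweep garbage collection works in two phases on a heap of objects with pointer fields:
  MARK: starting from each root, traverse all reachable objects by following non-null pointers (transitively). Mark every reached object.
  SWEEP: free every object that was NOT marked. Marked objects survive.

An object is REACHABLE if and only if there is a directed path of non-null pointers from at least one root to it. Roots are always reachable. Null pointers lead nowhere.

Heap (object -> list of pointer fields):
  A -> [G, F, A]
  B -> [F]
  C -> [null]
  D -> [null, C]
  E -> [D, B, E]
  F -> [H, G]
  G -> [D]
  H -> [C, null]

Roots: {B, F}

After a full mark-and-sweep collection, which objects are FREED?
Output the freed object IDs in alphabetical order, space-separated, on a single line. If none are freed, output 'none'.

Roots: B F
Mark B: refs=F, marked=B
Mark F: refs=H G, marked=B F
Mark H: refs=C null, marked=B F H
Mark G: refs=D, marked=B F G H
Mark C: refs=null, marked=B C F G H
Mark D: refs=null C, marked=B C D F G H
Unmarked (collected): A E

Answer: A E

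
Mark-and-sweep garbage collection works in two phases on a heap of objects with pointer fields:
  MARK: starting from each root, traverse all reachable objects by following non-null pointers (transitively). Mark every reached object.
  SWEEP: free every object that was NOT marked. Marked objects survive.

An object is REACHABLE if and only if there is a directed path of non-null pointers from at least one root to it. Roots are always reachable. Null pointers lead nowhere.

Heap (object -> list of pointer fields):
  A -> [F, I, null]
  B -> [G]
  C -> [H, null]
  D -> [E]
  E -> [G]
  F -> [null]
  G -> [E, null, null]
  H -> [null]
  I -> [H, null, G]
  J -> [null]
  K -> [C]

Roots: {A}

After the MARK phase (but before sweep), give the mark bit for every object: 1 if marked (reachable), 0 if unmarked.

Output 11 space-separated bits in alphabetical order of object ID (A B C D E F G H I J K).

Answer: 1 0 0 0 1 1 1 1 1 0 0

Derivation:
Roots: A
Mark A: refs=F I null, marked=A
Mark F: refs=null, marked=A F
Mark I: refs=H null G, marked=A F I
Mark H: refs=null, marked=A F H I
Mark G: refs=E null null, marked=A F G H I
Mark E: refs=G, marked=A E F G H I
Unmarked (collected): B C D J K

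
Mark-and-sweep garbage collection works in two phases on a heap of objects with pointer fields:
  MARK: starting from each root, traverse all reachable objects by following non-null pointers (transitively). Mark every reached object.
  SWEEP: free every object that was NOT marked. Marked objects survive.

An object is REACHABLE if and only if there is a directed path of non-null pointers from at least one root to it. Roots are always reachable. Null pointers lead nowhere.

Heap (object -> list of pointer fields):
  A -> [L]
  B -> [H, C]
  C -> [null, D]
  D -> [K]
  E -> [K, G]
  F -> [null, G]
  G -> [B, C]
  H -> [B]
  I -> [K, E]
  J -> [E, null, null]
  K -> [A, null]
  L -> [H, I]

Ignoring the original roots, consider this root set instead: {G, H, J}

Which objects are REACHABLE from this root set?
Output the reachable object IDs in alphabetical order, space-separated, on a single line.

Answer: A B C D E G H I J K L

Derivation:
Roots: G H J
Mark G: refs=B C, marked=G
Mark H: refs=B, marked=G H
Mark J: refs=E null null, marked=G H J
Mark B: refs=H C, marked=B G H J
Mark C: refs=null D, marked=B C G H J
Mark E: refs=K G, marked=B C E G H J
Mark D: refs=K, marked=B C D E G H J
Mark K: refs=A null, marked=B C D E G H J K
Mark A: refs=L, marked=A B C D E G H J K
Mark L: refs=H I, marked=A B C D E G H J K L
Mark I: refs=K E, marked=A B C D E G H I J K L
Unmarked (collected): F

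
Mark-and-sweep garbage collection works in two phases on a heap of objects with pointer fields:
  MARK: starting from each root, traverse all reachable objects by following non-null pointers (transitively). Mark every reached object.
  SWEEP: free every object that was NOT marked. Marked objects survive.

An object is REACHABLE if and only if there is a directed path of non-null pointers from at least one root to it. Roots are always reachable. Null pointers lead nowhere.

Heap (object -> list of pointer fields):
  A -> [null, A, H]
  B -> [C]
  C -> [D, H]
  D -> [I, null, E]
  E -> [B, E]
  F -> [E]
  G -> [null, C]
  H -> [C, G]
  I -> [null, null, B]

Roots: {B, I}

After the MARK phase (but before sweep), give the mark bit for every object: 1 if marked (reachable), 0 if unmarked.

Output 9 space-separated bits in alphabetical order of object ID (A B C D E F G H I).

Roots: B I
Mark B: refs=C, marked=B
Mark I: refs=null null B, marked=B I
Mark C: refs=D H, marked=B C I
Mark D: refs=I null E, marked=B C D I
Mark H: refs=C G, marked=B C D H I
Mark E: refs=B E, marked=B C D E H I
Mark G: refs=null C, marked=B C D E G H I
Unmarked (collected): A F

Answer: 0 1 1 1 1 0 1 1 1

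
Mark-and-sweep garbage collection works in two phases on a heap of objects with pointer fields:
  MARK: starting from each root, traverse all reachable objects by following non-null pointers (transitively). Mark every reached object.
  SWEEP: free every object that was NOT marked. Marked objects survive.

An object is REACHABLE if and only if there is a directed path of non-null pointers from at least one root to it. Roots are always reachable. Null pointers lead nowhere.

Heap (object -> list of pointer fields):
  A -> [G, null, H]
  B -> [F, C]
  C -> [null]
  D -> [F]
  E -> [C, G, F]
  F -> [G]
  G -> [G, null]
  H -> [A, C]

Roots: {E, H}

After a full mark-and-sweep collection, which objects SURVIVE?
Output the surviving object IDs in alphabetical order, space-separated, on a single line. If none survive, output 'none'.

Roots: E H
Mark E: refs=C G F, marked=E
Mark H: refs=A C, marked=E H
Mark C: refs=null, marked=C E H
Mark G: refs=G null, marked=C E G H
Mark F: refs=G, marked=C E F G H
Mark A: refs=G null H, marked=A C E F G H
Unmarked (collected): B D

Answer: A C E F G H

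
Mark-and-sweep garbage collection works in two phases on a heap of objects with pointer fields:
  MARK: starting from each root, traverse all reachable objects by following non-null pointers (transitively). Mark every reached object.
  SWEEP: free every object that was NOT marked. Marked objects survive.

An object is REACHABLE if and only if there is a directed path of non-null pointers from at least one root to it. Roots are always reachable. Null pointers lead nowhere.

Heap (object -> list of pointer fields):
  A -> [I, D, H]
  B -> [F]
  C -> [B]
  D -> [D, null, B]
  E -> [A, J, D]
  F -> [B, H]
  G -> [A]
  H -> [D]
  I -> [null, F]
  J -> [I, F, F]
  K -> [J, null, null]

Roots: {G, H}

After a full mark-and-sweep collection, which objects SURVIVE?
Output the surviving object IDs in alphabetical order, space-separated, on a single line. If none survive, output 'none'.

Roots: G H
Mark G: refs=A, marked=G
Mark H: refs=D, marked=G H
Mark A: refs=I D H, marked=A G H
Mark D: refs=D null B, marked=A D G H
Mark I: refs=null F, marked=A D G H I
Mark B: refs=F, marked=A B D G H I
Mark F: refs=B H, marked=A B D F G H I
Unmarked (collected): C E J K

Answer: A B D F G H I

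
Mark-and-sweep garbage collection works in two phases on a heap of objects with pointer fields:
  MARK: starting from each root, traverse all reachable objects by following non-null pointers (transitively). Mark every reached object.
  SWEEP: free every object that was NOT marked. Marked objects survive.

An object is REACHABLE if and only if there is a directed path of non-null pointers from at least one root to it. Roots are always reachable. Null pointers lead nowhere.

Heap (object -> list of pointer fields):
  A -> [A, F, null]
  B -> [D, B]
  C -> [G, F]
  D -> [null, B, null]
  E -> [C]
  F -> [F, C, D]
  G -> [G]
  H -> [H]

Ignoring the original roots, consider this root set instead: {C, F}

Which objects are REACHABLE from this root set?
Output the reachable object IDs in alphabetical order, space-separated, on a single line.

Roots: C F
Mark C: refs=G F, marked=C
Mark F: refs=F C D, marked=C F
Mark G: refs=G, marked=C F G
Mark D: refs=null B null, marked=C D F G
Mark B: refs=D B, marked=B C D F G
Unmarked (collected): A E H

Answer: B C D F G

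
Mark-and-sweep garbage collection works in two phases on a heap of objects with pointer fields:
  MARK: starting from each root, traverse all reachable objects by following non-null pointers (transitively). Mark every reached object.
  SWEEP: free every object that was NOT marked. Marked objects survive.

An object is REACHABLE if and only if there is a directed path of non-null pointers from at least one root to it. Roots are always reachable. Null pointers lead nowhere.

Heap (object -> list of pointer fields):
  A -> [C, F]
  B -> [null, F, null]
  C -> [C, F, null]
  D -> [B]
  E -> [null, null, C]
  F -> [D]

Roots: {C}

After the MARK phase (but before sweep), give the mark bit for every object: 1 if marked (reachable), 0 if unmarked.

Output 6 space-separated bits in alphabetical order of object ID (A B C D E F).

Roots: C
Mark C: refs=C F null, marked=C
Mark F: refs=D, marked=C F
Mark D: refs=B, marked=C D F
Mark B: refs=null F null, marked=B C D F
Unmarked (collected): A E

Answer: 0 1 1 1 0 1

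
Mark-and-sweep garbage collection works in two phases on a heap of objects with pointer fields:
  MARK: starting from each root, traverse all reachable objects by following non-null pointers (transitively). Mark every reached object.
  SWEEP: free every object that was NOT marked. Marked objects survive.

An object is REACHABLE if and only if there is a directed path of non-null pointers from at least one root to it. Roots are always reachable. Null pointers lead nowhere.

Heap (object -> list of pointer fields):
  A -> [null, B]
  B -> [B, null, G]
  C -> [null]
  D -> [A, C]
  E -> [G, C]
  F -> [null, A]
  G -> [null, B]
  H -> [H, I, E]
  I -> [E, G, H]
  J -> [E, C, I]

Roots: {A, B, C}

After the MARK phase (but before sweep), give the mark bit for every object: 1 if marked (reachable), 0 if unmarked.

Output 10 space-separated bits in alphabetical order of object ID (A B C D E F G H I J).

Answer: 1 1 1 0 0 0 1 0 0 0

Derivation:
Roots: A B C
Mark A: refs=null B, marked=A
Mark B: refs=B null G, marked=A B
Mark C: refs=null, marked=A B C
Mark G: refs=null B, marked=A B C G
Unmarked (collected): D E F H I J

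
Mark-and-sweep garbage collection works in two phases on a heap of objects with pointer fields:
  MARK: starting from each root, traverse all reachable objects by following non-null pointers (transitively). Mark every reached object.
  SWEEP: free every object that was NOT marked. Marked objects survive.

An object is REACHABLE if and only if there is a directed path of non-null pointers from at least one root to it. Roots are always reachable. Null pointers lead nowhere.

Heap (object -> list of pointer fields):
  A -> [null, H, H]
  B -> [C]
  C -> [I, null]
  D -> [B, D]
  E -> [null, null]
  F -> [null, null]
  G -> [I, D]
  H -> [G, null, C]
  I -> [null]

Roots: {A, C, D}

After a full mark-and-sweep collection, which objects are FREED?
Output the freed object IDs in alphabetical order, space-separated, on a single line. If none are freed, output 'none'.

Answer: E F

Derivation:
Roots: A C D
Mark A: refs=null H H, marked=A
Mark C: refs=I null, marked=A C
Mark D: refs=B D, marked=A C D
Mark H: refs=G null C, marked=A C D H
Mark I: refs=null, marked=A C D H I
Mark B: refs=C, marked=A B C D H I
Mark G: refs=I D, marked=A B C D G H I
Unmarked (collected): E F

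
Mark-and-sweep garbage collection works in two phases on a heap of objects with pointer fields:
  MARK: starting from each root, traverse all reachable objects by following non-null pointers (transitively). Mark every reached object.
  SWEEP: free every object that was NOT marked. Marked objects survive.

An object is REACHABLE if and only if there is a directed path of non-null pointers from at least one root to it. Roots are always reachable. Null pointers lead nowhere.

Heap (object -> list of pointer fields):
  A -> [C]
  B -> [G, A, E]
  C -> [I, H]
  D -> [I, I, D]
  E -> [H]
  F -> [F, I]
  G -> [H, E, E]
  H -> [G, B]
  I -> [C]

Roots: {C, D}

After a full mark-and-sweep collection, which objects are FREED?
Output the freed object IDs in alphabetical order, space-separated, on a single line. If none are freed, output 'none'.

Answer: F

Derivation:
Roots: C D
Mark C: refs=I H, marked=C
Mark D: refs=I I D, marked=C D
Mark I: refs=C, marked=C D I
Mark H: refs=G B, marked=C D H I
Mark G: refs=H E E, marked=C D G H I
Mark B: refs=G A E, marked=B C D G H I
Mark E: refs=H, marked=B C D E G H I
Mark A: refs=C, marked=A B C D E G H I
Unmarked (collected): F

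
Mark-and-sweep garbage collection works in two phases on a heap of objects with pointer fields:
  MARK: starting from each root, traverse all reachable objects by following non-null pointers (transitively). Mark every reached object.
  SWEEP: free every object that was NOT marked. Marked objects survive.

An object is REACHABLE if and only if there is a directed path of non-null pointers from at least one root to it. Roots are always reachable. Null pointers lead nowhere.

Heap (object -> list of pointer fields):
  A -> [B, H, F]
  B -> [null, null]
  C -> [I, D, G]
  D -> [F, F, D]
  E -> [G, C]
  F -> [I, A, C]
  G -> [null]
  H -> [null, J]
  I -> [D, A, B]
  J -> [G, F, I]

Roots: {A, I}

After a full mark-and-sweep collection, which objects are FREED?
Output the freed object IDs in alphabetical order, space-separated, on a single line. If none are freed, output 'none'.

Roots: A I
Mark A: refs=B H F, marked=A
Mark I: refs=D A B, marked=A I
Mark B: refs=null null, marked=A B I
Mark H: refs=null J, marked=A B H I
Mark F: refs=I A C, marked=A B F H I
Mark D: refs=F F D, marked=A B D F H I
Mark J: refs=G F I, marked=A B D F H I J
Mark C: refs=I D G, marked=A B C D F H I J
Mark G: refs=null, marked=A B C D F G H I J
Unmarked (collected): E

Answer: E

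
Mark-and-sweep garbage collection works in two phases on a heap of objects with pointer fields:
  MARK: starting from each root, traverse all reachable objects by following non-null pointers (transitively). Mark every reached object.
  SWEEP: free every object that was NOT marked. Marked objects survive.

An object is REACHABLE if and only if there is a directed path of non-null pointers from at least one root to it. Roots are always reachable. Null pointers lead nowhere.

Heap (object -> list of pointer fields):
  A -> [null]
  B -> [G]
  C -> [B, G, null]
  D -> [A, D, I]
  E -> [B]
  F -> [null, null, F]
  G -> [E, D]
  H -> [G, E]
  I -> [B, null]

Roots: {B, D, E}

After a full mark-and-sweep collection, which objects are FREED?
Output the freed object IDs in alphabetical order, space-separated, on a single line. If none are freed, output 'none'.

Answer: C F H

Derivation:
Roots: B D E
Mark B: refs=G, marked=B
Mark D: refs=A D I, marked=B D
Mark E: refs=B, marked=B D E
Mark G: refs=E D, marked=B D E G
Mark A: refs=null, marked=A B D E G
Mark I: refs=B null, marked=A B D E G I
Unmarked (collected): C F H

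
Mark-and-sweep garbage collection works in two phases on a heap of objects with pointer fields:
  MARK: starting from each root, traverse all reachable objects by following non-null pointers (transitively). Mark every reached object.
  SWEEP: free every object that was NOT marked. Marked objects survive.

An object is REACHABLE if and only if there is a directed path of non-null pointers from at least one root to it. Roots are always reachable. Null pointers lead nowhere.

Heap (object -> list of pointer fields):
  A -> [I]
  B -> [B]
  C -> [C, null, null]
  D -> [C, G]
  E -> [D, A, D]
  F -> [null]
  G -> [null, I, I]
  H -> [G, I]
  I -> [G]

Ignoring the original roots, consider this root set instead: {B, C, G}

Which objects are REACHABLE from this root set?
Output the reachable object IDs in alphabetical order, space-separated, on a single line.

Answer: B C G I

Derivation:
Roots: B C G
Mark B: refs=B, marked=B
Mark C: refs=C null null, marked=B C
Mark G: refs=null I I, marked=B C G
Mark I: refs=G, marked=B C G I
Unmarked (collected): A D E F H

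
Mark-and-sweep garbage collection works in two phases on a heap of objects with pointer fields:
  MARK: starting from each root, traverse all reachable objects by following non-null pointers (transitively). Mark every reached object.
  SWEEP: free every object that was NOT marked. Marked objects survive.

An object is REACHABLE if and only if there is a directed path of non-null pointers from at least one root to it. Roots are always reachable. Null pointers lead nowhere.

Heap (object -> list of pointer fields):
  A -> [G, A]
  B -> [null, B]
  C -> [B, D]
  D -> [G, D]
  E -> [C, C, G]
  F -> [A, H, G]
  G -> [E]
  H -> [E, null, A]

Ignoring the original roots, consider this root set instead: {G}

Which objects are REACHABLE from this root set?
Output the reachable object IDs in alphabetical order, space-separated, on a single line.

Answer: B C D E G

Derivation:
Roots: G
Mark G: refs=E, marked=G
Mark E: refs=C C G, marked=E G
Mark C: refs=B D, marked=C E G
Mark B: refs=null B, marked=B C E G
Mark D: refs=G D, marked=B C D E G
Unmarked (collected): A F H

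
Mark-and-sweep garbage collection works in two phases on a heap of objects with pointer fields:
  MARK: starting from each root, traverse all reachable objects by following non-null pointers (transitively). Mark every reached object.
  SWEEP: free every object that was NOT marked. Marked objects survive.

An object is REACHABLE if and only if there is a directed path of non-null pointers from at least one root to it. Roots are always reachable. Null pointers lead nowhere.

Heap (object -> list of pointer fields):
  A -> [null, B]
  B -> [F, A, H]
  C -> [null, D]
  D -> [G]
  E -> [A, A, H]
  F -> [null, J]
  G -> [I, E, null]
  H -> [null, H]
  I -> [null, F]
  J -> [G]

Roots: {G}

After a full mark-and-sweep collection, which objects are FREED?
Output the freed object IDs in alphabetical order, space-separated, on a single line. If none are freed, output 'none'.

Roots: G
Mark G: refs=I E null, marked=G
Mark I: refs=null F, marked=G I
Mark E: refs=A A H, marked=E G I
Mark F: refs=null J, marked=E F G I
Mark A: refs=null B, marked=A E F G I
Mark H: refs=null H, marked=A E F G H I
Mark J: refs=G, marked=A E F G H I J
Mark B: refs=F A H, marked=A B E F G H I J
Unmarked (collected): C D

Answer: C D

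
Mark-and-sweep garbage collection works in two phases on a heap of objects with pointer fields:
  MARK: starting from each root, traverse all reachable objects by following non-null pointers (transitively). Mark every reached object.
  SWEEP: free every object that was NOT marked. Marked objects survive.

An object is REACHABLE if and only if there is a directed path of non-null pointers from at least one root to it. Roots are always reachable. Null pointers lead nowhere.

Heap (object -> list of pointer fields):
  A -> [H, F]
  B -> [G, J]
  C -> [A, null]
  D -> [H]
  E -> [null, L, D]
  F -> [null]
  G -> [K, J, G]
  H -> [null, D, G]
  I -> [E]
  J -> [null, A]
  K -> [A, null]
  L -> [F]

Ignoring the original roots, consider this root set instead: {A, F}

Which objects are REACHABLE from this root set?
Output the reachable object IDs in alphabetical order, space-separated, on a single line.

Roots: A F
Mark A: refs=H F, marked=A
Mark F: refs=null, marked=A F
Mark H: refs=null D G, marked=A F H
Mark D: refs=H, marked=A D F H
Mark G: refs=K J G, marked=A D F G H
Mark K: refs=A null, marked=A D F G H K
Mark J: refs=null A, marked=A D F G H J K
Unmarked (collected): B C E I L

Answer: A D F G H J K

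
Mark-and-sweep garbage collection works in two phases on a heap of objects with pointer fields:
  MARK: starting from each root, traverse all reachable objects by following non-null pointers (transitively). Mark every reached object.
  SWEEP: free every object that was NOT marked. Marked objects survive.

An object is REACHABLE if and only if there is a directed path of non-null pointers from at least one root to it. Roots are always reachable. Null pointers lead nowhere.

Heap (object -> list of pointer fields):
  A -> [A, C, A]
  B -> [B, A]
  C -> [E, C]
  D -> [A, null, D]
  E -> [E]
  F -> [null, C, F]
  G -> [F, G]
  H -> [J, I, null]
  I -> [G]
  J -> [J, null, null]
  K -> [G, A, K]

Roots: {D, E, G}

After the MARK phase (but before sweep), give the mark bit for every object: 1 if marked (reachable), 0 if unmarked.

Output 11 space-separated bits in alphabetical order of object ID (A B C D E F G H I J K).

Answer: 1 0 1 1 1 1 1 0 0 0 0

Derivation:
Roots: D E G
Mark D: refs=A null D, marked=D
Mark E: refs=E, marked=D E
Mark G: refs=F G, marked=D E G
Mark A: refs=A C A, marked=A D E G
Mark F: refs=null C F, marked=A D E F G
Mark C: refs=E C, marked=A C D E F G
Unmarked (collected): B H I J K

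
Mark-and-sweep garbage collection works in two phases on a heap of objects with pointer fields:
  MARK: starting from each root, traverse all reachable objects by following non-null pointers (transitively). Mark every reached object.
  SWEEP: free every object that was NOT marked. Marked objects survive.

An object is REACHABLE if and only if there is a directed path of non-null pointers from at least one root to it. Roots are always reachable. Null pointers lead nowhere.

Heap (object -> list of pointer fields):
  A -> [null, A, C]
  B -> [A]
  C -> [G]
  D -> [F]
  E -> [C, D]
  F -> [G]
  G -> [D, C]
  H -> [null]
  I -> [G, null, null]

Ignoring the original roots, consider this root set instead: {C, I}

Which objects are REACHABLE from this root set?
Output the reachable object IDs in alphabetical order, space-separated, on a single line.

Answer: C D F G I

Derivation:
Roots: C I
Mark C: refs=G, marked=C
Mark I: refs=G null null, marked=C I
Mark G: refs=D C, marked=C G I
Mark D: refs=F, marked=C D G I
Mark F: refs=G, marked=C D F G I
Unmarked (collected): A B E H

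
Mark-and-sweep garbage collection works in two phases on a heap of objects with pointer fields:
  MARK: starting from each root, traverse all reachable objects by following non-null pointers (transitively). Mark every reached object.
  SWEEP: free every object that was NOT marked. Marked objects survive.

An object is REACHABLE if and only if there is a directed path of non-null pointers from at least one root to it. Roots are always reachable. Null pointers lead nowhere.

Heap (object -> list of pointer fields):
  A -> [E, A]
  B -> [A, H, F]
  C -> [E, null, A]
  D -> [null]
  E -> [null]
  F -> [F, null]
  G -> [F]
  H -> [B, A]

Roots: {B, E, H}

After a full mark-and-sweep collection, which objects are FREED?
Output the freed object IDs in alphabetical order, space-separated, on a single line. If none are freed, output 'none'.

Roots: B E H
Mark B: refs=A H F, marked=B
Mark E: refs=null, marked=B E
Mark H: refs=B A, marked=B E H
Mark A: refs=E A, marked=A B E H
Mark F: refs=F null, marked=A B E F H
Unmarked (collected): C D G

Answer: C D G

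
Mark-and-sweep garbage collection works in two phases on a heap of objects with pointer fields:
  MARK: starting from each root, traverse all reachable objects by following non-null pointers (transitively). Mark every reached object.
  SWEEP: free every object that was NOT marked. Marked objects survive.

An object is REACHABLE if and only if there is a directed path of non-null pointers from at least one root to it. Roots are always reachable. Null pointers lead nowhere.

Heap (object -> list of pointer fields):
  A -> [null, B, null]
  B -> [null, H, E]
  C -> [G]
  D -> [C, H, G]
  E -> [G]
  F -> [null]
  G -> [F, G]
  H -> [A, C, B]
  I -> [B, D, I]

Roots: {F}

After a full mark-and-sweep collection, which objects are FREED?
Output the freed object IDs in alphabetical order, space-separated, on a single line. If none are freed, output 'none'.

Roots: F
Mark F: refs=null, marked=F
Unmarked (collected): A B C D E G H I

Answer: A B C D E G H I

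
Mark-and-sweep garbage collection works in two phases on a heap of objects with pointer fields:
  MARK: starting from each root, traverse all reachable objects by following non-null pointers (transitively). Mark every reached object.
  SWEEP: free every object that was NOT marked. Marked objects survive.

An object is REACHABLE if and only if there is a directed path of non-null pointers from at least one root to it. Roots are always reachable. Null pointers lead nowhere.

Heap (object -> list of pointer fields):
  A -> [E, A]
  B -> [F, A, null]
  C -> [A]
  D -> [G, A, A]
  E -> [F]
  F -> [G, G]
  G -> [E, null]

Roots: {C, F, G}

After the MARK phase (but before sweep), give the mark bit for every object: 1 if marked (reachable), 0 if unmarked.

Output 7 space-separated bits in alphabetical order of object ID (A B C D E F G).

Answer: 1 0 1 0 1 1 1

Derivation:
Roots: C F G
Mark C: refs=A, marked=C
Mark F: refs=G G, marked=C F
Mark G: refs=E null, marked=C F G
Mark A: refs=E A, marked=A C F G
Mark E: refs=F, marked=A C E F G
Unmarked (collected): B D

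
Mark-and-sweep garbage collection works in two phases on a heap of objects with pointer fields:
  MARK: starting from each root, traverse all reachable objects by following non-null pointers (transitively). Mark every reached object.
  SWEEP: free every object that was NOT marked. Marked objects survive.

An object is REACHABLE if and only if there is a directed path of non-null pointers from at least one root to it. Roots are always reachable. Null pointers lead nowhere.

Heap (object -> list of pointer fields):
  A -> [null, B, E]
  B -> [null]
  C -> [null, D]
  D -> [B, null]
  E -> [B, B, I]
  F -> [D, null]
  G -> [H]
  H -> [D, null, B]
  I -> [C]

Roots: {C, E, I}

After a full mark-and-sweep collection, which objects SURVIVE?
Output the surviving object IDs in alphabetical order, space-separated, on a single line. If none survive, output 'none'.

Answer: B C D E I

Derivation:
Roots: C E I
Mark C: refs=null D, marked=C
Mark E: refs=B B I, marked=C E
Mark I: refs=C, marked=C E I
Mark D: refs=B null, marked=C D E I
Mark B: refs=null, marked=B C D E I
Unmarked (collected): A F G H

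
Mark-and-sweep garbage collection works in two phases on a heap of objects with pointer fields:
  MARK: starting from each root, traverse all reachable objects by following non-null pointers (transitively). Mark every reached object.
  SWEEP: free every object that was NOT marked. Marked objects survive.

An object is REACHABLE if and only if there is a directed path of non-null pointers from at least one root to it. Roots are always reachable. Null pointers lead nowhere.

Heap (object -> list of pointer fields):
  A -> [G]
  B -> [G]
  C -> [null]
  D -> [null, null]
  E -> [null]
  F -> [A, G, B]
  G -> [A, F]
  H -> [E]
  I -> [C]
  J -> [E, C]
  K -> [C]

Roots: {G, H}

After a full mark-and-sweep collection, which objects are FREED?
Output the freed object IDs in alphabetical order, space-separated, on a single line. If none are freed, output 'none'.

Answer: C D I J K

Derivation:
Roots: G H
Mark G: refs=A F, marked=G
Mark H: refs=E, marked=G H
Mark A: refs=G, marked=A G H
Mark F: refs=A G B, marked=A F G H
Mark E: refs=null, marked=A E F G H
Mark B: refs=G, marked=A B E F G H
Unmarked (collected): C D I J K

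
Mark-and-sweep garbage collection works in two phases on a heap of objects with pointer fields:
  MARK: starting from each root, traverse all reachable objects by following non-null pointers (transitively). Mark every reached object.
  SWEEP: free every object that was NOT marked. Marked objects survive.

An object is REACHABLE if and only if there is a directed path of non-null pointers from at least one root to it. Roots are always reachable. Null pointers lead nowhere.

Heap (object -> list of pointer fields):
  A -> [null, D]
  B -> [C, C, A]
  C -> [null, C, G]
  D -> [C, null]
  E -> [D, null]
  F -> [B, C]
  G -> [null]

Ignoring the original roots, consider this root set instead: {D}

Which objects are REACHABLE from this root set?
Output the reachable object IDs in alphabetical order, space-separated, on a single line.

Answer: C D G

Derivation:
Roots: D
Mark D: refs=C null, marked=D
Mark C: refs=null C G, marked=C D
Mark G: refs=null, marked=C D G
Unmarked (collected): A B E F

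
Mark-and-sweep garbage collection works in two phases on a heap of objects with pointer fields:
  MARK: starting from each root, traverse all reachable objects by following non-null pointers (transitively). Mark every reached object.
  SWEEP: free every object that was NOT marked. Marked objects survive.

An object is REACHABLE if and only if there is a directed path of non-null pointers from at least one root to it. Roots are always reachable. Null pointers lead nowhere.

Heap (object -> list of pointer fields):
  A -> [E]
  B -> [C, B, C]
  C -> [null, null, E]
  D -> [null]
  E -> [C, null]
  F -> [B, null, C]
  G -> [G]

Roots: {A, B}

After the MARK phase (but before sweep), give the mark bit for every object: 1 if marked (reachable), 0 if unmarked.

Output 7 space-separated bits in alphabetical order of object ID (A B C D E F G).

Answer: 1 1 1 0 1 0 0

Derivation:
Roots: A B
Mark A: refs=E, marked=A
Mark B: refs=C B C, marked=A B
Mark E: refs=C null, marked=A B E
Mark C: refs=null null E, marked=A B C E
Unmarked (collected): D F G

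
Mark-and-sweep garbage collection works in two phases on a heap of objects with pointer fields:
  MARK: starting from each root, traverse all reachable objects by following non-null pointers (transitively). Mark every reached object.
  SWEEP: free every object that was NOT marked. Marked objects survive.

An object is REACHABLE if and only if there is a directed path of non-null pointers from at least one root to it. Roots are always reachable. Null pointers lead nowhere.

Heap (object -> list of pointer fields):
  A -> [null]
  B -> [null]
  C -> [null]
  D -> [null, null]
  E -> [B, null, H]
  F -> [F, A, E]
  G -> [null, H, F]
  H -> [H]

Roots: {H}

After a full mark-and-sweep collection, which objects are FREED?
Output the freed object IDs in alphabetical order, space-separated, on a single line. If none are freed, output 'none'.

Answer: A B C D E F G

Derivation:
Roots: H
Mark H: refs=H, marked=H
Unmarked (collected): A B C D E F G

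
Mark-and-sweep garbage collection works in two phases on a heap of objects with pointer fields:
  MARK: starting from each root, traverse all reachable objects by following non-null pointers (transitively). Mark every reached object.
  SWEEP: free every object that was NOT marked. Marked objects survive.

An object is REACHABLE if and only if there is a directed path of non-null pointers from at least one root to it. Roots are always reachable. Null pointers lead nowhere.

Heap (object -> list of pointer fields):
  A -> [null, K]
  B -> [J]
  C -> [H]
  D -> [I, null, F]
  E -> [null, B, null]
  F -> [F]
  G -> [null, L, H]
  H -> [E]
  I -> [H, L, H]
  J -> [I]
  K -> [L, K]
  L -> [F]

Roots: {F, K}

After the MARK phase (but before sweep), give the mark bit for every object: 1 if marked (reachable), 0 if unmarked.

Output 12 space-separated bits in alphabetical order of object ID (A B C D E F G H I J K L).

Roots: F K
Mark F: refs=F, marked=F
Mark K: refs=L K, marked=F K
Mark L: refs=F, marked=F K L
Unmarked (collected): A B C D E G H I J

Answer: 0 0 0 0 0 1 0 0 0 0 1 1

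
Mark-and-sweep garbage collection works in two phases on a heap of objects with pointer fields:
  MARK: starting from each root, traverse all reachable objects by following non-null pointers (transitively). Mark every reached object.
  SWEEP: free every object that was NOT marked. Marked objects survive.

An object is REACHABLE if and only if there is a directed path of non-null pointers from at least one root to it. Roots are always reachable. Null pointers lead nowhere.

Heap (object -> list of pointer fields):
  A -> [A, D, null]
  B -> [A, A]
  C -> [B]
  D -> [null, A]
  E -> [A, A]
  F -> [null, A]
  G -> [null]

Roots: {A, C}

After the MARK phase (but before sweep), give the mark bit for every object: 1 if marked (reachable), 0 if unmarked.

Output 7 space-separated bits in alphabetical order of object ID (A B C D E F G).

Answer: 1 1 1 1 0 0 0

Derivation:
Roots: A C
Mark A: refs=A D null, marked=A
Mark C: refs=B, marked=A C
Mark D: refs=null A, marked=A C D
Mark B: refs=A A, marked=A B C D
Unmarked (collected): E F G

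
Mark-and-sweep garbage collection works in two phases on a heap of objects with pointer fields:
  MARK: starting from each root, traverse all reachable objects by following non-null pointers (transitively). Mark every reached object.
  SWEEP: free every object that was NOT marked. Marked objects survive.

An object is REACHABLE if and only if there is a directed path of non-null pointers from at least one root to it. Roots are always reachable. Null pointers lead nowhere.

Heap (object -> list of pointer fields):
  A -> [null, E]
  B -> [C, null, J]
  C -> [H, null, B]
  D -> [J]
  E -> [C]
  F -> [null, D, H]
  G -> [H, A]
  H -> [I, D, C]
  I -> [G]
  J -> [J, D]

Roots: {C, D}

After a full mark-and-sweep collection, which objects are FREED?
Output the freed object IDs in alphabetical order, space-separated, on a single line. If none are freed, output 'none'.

Answer: F

Derivation:
Roots: C D
Mark C: refs=H null B, marked=C
Mark D: refs=J, marked=C D
Mark H: refs=I D C, marked=C D H
Mark B: refs=C null J, marked=B C D H
Mark J: refs=J D, marked=B C D H J
Mark I: refs=G, marked=B C D H I J
Mark G: refs=H A, marked=B C D G H I J
Mark A: refs=null E, marked=A B C D G H I J
Mark E: refs=C, marked=A B C D E G H I J
Unmarked (collected): F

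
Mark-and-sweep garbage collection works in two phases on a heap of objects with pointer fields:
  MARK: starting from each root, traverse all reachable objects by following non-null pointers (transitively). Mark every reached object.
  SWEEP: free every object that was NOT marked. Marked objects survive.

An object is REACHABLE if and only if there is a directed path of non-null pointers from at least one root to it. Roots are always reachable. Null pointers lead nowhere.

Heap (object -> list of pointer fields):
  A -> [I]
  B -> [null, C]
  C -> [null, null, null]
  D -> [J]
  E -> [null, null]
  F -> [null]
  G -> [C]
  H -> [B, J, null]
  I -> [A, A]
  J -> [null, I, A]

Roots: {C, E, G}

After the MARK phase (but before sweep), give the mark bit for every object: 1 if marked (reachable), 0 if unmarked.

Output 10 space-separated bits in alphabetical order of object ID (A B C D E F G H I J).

Answer: 0 0 1 0 1 0 1 0 0 0

Derivation:
Roots: C E G
Mark C: refs=null null null, marked=C
Mark E: refs=null null, marked=C E
Mark G: refs=C, marked=C E G
Unmarked (collected): A B D F H I J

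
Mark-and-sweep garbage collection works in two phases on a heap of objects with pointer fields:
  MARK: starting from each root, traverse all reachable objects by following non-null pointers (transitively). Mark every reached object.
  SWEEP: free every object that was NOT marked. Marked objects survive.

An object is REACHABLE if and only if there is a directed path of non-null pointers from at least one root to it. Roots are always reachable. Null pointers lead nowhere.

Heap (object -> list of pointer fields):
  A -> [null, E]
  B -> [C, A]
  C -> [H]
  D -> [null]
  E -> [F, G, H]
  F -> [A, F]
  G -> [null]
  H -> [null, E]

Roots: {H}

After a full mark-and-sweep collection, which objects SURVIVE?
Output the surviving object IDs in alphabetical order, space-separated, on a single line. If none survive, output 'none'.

Roots: H
Mark H: refs=null E, marked=H
Mark E: refs=F G H, marked=E H
Mark F: refs=A F, marked=E F H
Mark G: refs=null, marked=E F G H
Mark A: refs=null E, marked=A E F G H
Unmarked (collected): B C D

Answer: A E F G H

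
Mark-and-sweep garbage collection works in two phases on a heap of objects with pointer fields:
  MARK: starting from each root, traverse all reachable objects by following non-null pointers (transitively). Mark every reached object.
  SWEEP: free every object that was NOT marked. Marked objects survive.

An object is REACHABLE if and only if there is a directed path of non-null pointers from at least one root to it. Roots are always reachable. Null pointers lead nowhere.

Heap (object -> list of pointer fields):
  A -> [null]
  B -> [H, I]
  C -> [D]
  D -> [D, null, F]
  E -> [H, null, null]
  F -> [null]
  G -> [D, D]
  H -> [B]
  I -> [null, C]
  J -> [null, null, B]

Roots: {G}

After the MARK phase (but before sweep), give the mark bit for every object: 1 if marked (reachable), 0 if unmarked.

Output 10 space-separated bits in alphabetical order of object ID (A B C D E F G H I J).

Answer: 0 0 0 1 0 1 1 0 0 0

Derivation:
Roots: G
Mark G: refs=D D, marked=G
Mark D: refs=D null F, marked=D G
Mark F: refs=null, marked=D F G
Unmarked (collected): A B C E H I J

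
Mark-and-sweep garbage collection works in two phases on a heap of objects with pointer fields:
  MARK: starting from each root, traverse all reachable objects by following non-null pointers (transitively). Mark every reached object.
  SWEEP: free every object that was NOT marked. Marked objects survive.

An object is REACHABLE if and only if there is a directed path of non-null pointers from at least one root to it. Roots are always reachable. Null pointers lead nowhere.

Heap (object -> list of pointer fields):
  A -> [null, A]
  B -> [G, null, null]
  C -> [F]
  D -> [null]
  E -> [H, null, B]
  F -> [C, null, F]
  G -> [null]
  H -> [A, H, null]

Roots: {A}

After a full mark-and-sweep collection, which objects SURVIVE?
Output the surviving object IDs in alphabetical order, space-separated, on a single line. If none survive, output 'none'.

Roots: A
Mark A: refs=null A, marked=A
Unmarked (collected): B C D E F G H

Answer: A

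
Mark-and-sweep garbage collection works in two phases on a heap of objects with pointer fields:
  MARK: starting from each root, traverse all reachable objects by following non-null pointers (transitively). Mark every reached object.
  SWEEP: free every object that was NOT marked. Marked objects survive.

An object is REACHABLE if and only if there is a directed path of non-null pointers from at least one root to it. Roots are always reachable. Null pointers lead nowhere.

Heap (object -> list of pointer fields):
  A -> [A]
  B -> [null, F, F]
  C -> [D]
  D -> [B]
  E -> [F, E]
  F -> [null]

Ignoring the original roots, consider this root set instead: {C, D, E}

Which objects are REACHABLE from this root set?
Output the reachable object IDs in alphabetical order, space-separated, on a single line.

Roots: C D E
Mark C: refs=D, marked=C
Mark D: refs=B, marked=C D
Mark E: refs=F E, marked=C D E
Mark B: refs=null F F, marked=B C D E
Mark F: refs=null, marked=B C D E F
Unmarked (collected): A

Answer: B C D E F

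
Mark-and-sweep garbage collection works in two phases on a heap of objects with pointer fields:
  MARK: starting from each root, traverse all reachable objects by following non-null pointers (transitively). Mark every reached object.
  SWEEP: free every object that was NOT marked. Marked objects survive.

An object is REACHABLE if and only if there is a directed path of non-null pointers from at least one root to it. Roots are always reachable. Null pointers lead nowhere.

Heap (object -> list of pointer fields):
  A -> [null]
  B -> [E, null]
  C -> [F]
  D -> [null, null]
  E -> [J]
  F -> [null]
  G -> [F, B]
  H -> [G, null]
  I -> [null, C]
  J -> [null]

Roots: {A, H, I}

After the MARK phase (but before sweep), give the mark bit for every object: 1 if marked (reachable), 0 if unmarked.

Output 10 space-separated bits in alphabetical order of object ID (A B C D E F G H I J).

Answer: 1 1 1 0 1 1 1 1 1 1

Derivation:
Roots: A H I
Mark A: refs=null, marked=A
Mark H: refs=G null, marked=A H
Mark I: refs=null C, marked=A H I
Mark G: refs=F B, marked=A G H I
Mark C: refs=F, marked=A C G H I
Mark F: refs=null, marked=A C F G H I
Mark B: refs=E null, marked=A B C F G H I
Mark E: refs=J, marked=A B C E F G H I
Mark J: refs=null, marked=A B C E F G H I J
Unmarked (collected): D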